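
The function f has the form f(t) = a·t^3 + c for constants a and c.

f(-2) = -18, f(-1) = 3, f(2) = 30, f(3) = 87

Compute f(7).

From f(-2) = -18 and f(-1) = 3: -8a + c = -18 and -1a + c = 3.
Subtracting: 7a = 21, so a = 3; then c = -18 − 3·(-8) = 6.
So f(t) = 3t³ + 6, and f(7) = 1035.

1035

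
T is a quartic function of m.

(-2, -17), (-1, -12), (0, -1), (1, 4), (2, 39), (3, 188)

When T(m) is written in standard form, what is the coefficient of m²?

-5

First differences: 5, 11, 5, 35, 149. Second differences: 6, -6, 30, 114. Third differences: -12, 36, 84. Fourth differences: 48, 48.
Level-4 differences are constant, so T has degree 4.
Fitting a degree-4 polynomial gives T(m) = 2m^4 + 2m³ - 5m² + 6m - 1.
The coefficient of m² is -5.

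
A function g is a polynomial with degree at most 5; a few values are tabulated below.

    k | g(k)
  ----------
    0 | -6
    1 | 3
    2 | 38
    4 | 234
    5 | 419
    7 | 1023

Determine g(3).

Write g(k) = ak^5 + bk^4 + ck³ + dk² + ek + p; the 6 given values yield a linear system in the 6 coefficients.
Solving, the top 2 coefficients vanish, and g(k) = 2k³ + 7k² - 6.
Then g(3) = 111.

111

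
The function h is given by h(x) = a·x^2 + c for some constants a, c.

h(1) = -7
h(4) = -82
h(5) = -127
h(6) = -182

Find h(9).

-407

From h(1) = -7 and h(4) = -82: 1a + c = -7 and 16a + c = -82.
Subtracting: 15a = -75, so a = -5; then c = -7 − (-5)·1 = -2.
So h(x) = -5x² − 2, and h(9) = -407.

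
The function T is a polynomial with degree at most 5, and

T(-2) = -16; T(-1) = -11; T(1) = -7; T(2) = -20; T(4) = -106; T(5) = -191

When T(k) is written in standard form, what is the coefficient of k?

Write T(k) = ak^5 + bk^4 + ck³ + dk² + ek + p; the 6 given values yield a linear system in the 6 coefficients.
Solving, the top 2 coefficients vanish, and T(k) = -k³ - 3k² + 3k - 6.
The coefficient of k is 3.

3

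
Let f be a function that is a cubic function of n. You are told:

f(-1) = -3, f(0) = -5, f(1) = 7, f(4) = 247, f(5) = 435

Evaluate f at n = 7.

Write f(n) = an³ + bn² + cn + d; the 5 given values yield a linear system in the 4 coefficients.
Solving, f(n) = 2n³ + 7n² + 3n - 5.
Then f(7) = 1045.

1045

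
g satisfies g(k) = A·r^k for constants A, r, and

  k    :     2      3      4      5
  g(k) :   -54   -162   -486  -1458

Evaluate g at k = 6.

Consecutive ratio: -162/(-54) = 3, and -486/(-162) = 3, so r = 3.
Then A·3^2 = -54 gives A = -6, and g(k) = -6·3^k.
g(6) = -6·3^6 = -4374.

-4374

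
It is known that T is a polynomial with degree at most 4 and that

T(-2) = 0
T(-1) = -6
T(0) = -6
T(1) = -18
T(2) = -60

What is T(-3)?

First differences: -6, 0, -12, -42. Second differences: 6, -12, -30. Third differences: -18, -18.
Level-3 differences are constant, so T has degree 3.
Fitting a degree-3 polynomial gives T(n) = -3n³ - 6n² - 3n - 6.
Then T(-3) = 30.

30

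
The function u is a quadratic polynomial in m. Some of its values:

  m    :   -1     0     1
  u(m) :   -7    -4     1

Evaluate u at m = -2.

-8

Write u(m) = am² + bm + c; the 3 given values yield a linear system in the 3 coefficients.
Solving, u(m) = m² + 4m - 4.
Then u(-2) = -8.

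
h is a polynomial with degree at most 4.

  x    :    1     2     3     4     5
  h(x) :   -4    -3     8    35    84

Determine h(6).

First differences: 1, 11, 27, 49. Second differences: 10, 16, 22. Third differences: 6, 6.
Level-3 differences are constant, so h has degree 3.
Extending the table by one column gives the next first difference 77, so h(6) = 84 + 77 = 161.

161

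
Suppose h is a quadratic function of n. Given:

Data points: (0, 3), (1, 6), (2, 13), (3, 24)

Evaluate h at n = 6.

First differences: 3, 7, 11. Second differences: 4, 4.
Level-2 differences are constant, so h has degree 2.
Fitting a degree-2 polynomial gives h(n) = 2n² + n + 3.
Then h(6) = 81.

81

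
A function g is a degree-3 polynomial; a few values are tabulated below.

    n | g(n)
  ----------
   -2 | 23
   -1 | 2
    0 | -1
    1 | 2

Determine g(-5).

Write g(n) = an³ + bn² + cn + d; the 4 given values yield a linear system in the 4 coefficients.
Solving, g(n) = -2n³ + 3n² + 2n - 1.
Then g(-5) = 314.

314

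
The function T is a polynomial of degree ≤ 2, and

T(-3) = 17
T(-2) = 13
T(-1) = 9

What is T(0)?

5

Write T(k) = ak² + bk + c; the 3 given values yield a linear system in the 3 coefficients.
Solving, the leading coefficient vanishes, and T(k) = -4k + 5.
Then T(0) = 5.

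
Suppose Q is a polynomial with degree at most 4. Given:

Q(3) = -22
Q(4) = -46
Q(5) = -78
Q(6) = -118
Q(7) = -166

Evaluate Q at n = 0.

First differences: -24, -32, -40, -48. Second differences: -8, -8, -8.
Level-2 differences are constant, so Q has degree 2.
Fitting a degree-2 polynomial gives Q(n) = -4n² + 4n + 2.
Then Q(0) = 2.

2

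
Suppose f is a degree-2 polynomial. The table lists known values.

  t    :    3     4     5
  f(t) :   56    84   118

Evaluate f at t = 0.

Write f(t) = at² + bt + c; the 3 given values yield a linear system in the 3 coefficients.
Solving, f(t) = 3t² + 7t + 8.
Then f(0) = 8.

8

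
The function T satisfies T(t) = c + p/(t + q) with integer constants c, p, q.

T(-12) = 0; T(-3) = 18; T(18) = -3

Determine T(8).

(T(t) − c)(t + q) = p for each data point; the three points give a linear system in c and q, then p follows.
Solving: c = -2, q = 2, p = -20, so T(t) = -2 − 20/(t + 2).
Then T(8) = -2 − 20/10 = -4.

-4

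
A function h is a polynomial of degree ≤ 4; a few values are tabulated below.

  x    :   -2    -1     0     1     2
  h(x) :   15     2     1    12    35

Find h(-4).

77

Write h(x) = ax^4 + bx³ + cx² + dx + e; the 5 given values yield a linear system in the 5 coefficients.
Solving, the top 2 coefficients vanish, and h(x) = 6x² + 5x + 1.
Then h(-4) = 77.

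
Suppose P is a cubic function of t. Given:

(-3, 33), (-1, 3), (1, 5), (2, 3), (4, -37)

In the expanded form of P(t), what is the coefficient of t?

2

Write P(t) = at³ + bt² + ct + d; the 5 given values yield a linear system in the 4 coefficients.
Solving, P(t) = -t³ + t² + 2t + 3.
The coefficient of t is 2.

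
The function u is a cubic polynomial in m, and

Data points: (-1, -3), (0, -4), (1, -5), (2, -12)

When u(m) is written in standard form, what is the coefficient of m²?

Write u(m) = am³ + bm² + cm + d; the 4 given values yield a linear system in the 4 coefficients.
Solving, u(m) = -m³ - 4.
The coefficient of m² is 0.

0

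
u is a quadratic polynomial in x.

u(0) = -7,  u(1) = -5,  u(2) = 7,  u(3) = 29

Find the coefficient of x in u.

-3

First differences: 2, 12, 22. Second differences: 10, 10.
Level-2 differences are constant, so u has degree 2.
Fitting a degree-2 polynomial gives u(x) = 5x² - 3x - 7.
The coefficient of x is -3.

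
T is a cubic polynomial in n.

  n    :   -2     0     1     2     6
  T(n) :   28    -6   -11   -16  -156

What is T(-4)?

Write T(n) = an³ + bn² + cn + d; the 5 given values yield a linear system in the 4 coefficients.
Solving, T(n) = -n³ + 3n² - 7n - 6.
Then T(-4) = 134.

134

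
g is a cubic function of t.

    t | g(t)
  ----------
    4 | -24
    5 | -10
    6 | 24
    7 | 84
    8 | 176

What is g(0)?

0

First differences: 14, 34, 60, 92. Second differences: 20, 26, 32. Third differences: 6, 6.
Level-3 differences are constant, so g has degree 3.
Fitting a degree-3 polynomial gives g(t) = t³ - 5t² - 2t.
The constant term is g(0) = 0.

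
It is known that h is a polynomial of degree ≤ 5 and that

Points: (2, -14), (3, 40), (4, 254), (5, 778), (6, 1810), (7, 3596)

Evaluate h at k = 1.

First differences: 54, 214, 524, 1032, 1786. Second differences: 160, 310, 508, 754. Third differences: 150, 198, 246. Fourth differences: 48, 48.
Level-4 differences are constant, so h has degree 4.
Fitting a degree-4 polynomial gives h(k) = 2k^4 - 3k³ - 3k² - 4k - 2.
Then h(1) = -10.

-10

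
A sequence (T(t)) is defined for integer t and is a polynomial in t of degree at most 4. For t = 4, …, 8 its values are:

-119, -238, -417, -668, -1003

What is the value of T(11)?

-2632

Write T(t) = at^4 + bt³ + ct² + dt + e; the 5 given values yield a linear system in the 5 coefficients.
Solving, the leading coefficient vanishes, and T(t) = -2t³ + 3t - 3.
Then T(11) = -2632.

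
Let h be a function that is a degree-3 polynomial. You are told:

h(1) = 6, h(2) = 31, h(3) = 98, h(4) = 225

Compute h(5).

430

Write h(m) = am³ + bm² + cm + d; the 4 given values yield a linear system in the 4 coefficients.
Solving, h(m) = 3m³ + 3m² - 5m + 5.
Then h(5) = 430.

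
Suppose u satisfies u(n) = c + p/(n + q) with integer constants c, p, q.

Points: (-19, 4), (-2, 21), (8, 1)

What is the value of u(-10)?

(u(n) − c)(n + q) = p for each data point; the three points give a linear system in c and q, then p follows.
Solving: c = 3, q = 1, p = -18, so u(n) = 3 − 18/(n + 1).
Then u(-10) = 3 − 18/(-9) = 5.

5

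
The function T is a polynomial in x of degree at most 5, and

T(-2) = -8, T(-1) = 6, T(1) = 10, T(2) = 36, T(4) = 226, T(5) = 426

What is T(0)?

6

Write T(x) = ax^5 + bx^4 + cx³ + dx² + ex + p; the 6 given values yield a linear system in the 6 coefficients.
Solving, the top 2 coefficients vanish, and T(x) = 3x³ + 2x² - x + 6.
The constant term is T(0) = 6.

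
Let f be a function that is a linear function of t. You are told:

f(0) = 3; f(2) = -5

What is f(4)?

Write f(t) = at + b; the 2 given values yield a linear system in the 2 coefficients.
Solving, f(t) = -4t + 3.
Then f(4) = -13.

-13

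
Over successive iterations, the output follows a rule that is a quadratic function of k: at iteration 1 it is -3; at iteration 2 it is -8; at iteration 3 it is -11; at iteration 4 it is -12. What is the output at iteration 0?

4

Write the value at k as f(k).
First differences: -5, -3, -1. Second differences: 2, 2.
Level-2 differences are constant, so f has degree 2.
Fitting a degree-2 polynomial gives f(k) = k² - 8k + 4.
Then f(0) = 4.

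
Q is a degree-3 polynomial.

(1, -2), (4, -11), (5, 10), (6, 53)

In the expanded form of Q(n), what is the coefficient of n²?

-4

Write Q(n) = an³ + bn² + cn + d; the 4 given values yield a linear system in the 4 coefficients.
Solving, Q(n) = n³ - 4n² - 4n + 5.
The coefficient of n² is -4.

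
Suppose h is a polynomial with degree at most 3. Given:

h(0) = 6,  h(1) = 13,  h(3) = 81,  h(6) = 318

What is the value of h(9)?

717

Write h(n) = an³ + bn² + cn + d; the 4 given values yield a linear system in the 4 coefficients.
Solving, the leading coefficient vanishes, and h(n) = 9n² - 2n + 6.
Then h(9) = 717.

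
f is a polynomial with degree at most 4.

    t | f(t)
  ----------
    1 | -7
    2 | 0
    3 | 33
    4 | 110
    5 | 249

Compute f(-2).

Write f(t) = at^4 + bt³ + ct² + dt + e; the 5 given values yield a linear system in the 5 coefficients.
Solving, the leading coefficient vanishes, and f(t) = 3t³ - 5t² + t - 6.
Then f(-2) = -52.

-52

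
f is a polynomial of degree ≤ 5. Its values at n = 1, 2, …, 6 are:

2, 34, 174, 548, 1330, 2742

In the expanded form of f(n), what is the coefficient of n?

Write f(n) = an^5 + bn^4 + cn³ + dn² + en + p; the 6 given values yield a linear system in the 6 coefficients.
Solving, the leading coefficient vanishes, and f(n) = 2n^4 + n³ - 2n² + n.
The coefficient of n is 1.

1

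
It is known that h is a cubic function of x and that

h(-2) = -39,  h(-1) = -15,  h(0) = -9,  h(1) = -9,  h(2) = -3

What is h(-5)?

-339

First differences: 24, 6, 0, 6. Second differences: -18, -6, 6. Third differences: 12, 12.
Level-3 differences are constant, so h has degree 3.
Fitting a degree-3 polynomial gives h(x) = 2x³ - 3x² + x - 9.
Then h(-5) = -339.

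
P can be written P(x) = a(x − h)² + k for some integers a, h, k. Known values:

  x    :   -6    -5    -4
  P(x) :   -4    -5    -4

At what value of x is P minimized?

First differences -1, 1; second difference 2 = 2a, so a = 1.
Expanding, the x-coefficient is −2ah = -2h; matching it to the data gives h = -5, and then k = -5.
So P(x) = 1(x + 5)² − 5.
Hence h = -5.

-5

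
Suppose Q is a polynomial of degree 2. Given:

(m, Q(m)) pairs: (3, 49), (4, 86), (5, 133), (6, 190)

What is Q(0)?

-2

Write Q(m) = am² + bm + c; the 4 given values yield a linear system in the 3 coefficients.
Solving, Q(m) = 5m² + 2m - 2.
The constant term is Q(0) = -2.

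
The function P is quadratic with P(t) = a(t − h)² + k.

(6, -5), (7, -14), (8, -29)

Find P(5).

First differences -9, -15; second difference -6 = 2a, so a = -3.
Expanding, the t-coefficient is −2ah = 6h; matching it to the data gives h = 5, and then k = -2.
So P(t) = -3(t − 5)² − 2.
P(5) = -3·0² − 2 = -2.

-2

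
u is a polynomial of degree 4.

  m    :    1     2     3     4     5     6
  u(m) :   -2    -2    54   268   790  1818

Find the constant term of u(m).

0

First differences: 0, 56, 214, 522, 1028. Second differences: 56, 158, 308, 506. Third differences: 102, 150, 198. Fourth differences: 48, 48.
Level-4 differences are constant, so u has degree 4.
Fitting a degree-4 polynomial gives u(m) = 2m^4 - 3m³ - 4m² + 3m.
The constant term is u(0) = 0.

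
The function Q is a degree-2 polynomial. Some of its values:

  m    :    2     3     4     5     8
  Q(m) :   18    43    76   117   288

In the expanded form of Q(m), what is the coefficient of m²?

Write Q(m) = am² + bm + c; the 5 given values yield a linear system in the 3 coefficients.
Solving, Q(m) = 4m² + 5m - 8.
The coefficient of m² is 4.

4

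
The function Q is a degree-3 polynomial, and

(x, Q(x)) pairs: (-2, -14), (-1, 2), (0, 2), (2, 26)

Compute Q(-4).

-166

Write Q(x) = ax³ + bx² + cx + d; the 4 given values yield a linear system in the 4 coefficients.
Solving, Q(x) = 3x³ + x² - 2x + 2.
Then Q(-4) = -166.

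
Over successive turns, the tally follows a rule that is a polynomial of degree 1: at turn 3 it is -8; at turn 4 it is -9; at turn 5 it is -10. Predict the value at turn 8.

Write the value at t as Q(t).
Write Q(t) = at + b; the 3 given values yield a linear system in the 2 coefficients.
Solving, Q(t) = -t - 5.
Then Q(8) = -13.

-13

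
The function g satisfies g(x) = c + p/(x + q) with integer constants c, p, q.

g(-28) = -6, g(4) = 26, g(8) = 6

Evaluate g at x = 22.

-1

(g(x) − c)(x + q) = p for each data point; the three points give a linear system in c and q, then p follows.
Solving: c = -4, q = -2, p = 60, so g(x) = -4 + 60/(x − 2).
Then g(22) = -4 + 60/20 = -1.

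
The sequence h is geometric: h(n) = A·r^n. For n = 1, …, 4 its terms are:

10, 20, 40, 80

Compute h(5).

160

Consecutive ratio: 20/10 = 2, and 40/20 = 2, so r = 2.
Then A·2^1 = 10 gives A = 5, and h(n) = 5·2^n.
h(5) = 5·2^5 = 160.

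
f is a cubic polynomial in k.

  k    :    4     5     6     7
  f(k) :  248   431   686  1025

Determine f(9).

Write f(k) = ak³ + bk² + ck + d; the 4 given values yield a linear system in the 4 coefficients.
Solving, f(k) = 2k³ + 6k² + 7k - 4.
Then f(9) = 2003.

2003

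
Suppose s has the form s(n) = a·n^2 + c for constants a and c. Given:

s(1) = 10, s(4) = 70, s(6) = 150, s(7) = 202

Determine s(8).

262

From s(1) = 10 and s(4) = 70: 1a + c = 10 and 16a + c = 70.
Subtracting: 15a = 60, so a = 4; then c = 10 − 4·1 = 6.
So s(n) = 4n² + 6, and s(8) = 262.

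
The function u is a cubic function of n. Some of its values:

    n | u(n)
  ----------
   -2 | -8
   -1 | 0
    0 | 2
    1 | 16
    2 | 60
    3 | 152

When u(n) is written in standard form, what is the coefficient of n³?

Write u(n) = an³ + bn² + cn + d; the 6 given values yield a linear system in the 4 coefficients.
Solving, u(n) = 3n³ + 6n² + 5n + 2.
The coefficient of n³ is 3.

3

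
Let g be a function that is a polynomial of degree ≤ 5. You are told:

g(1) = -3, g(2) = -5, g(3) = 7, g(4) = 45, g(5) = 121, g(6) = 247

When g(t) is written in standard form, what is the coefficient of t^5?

Write g(t) = at^5 + bt^4 + ct³ + dt² + et + p; the 6 given values yield a linear system in the 6 coefficients.
Solving, the top 2 coefficients vanish, and g(t) = 2t³ - 5t² - t + 1.
The coefficient of t^5 is 0.

0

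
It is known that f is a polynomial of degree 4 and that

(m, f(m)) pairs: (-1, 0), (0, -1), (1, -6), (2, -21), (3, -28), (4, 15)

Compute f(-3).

134

First differences: -1, -5, -15, -7, 43. Second differences: -4, -10, 8, 50. Third differences: -6, 18, 42. Fourth differences: 24, 24.
Level-4 differences are constant, so f has degree 4.
Fitting a degree-4 polynomial gives f(m) = m^4 - 3m³ - 3m² - 1.
Then f(-3) = 134.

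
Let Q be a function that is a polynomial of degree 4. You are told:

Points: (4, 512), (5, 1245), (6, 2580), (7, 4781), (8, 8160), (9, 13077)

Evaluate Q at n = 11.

29205

First differences: 733, 1335, 2201, 3379, 4917. Second differences: 602, 866, 1178, 1538. Third differences: 264, 312, 360. Fourth differences: 48, 48.
Level-4 differences are constant, so Q has degree 4.
Fitting a degree-4 polynomial gives Q(n) = 2n^4 - n² + 4n.
Then Q(11) = 29205.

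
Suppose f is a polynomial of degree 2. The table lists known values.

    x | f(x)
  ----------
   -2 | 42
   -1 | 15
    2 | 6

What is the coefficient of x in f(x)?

Write f(x) = ax² + bx + c; the 3 given values yield a linear system in the 3 coefficients.
Solving, f(x) = 6x² - 9x.
The coefficient of x is -9.

-9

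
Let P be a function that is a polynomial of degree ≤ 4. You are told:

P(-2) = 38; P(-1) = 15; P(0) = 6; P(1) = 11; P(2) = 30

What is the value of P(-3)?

First differences: -23, -9, 5, 19. Second differences: 14, 14, 14.
Level-2 differences are constant, so P has degree 2.
Fitting a degree-2 polynomial gives P(x) = 7x² - 2x + 6.
Then P(-3) = 75.

75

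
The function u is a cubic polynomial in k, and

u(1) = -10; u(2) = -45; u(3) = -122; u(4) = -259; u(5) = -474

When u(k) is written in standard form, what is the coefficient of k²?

First differences: -35, -77, -137, -215. Second differences: -42, -60, -78. Third differences: -18, -18.
Level-3 differences are constant, so u has degree 3.
Fitting a degree-3 polynomial gives u(k) = -3k³ - 3k² - 5k + 1.
The coefficient of k² is -3.

-3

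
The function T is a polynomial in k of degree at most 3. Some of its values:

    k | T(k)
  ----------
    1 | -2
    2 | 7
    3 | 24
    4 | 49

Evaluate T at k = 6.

123

First differences: 9, 17, 25. Second differences: 8, 8.
Level-2 differences are constant, so T has degree 2.
Fitting a degree-2 polynomial gives T(k) = 4k² - 3k - 3.
Then T(6) = 123.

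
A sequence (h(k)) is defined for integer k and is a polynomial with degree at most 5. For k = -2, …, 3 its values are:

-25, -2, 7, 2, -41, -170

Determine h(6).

-1913

Write h(k) = ak^5 + bk^4 + ck³ + dk² + ek + p; the 6 given values yield a linear system in the 6 coefficients.
Solving, the leading coefficient vanishes, and h(k) = -k^4 - 2k³ - 6k² + 4k + 7.
Then h(6) = -1913.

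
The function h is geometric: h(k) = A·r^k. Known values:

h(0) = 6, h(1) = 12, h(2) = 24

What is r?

2

Consecutive ratio: 12/6 = 2, and 24/12 = 2, so r = 2.
Then A·2^0 = 6 gives A = 6, and h(k) = 6·2^k.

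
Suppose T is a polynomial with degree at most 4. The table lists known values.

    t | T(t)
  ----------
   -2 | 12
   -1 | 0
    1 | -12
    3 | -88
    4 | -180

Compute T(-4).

Write T(t) = at^4 + bt³ + ct² + dt + e; the 5 given values yield a linear system in the 5 coefficients.
Solving, the leading coefficient vanishes, and T(t) = -2t³ - 2t² - 4t - 4.
Then T(-4) = 108.

108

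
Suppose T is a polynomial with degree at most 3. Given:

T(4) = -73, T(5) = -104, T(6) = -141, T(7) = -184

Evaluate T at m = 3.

-48

Write T(m) = am³ + bm² + cm + d; the 4 given values yield a linear system in the 4 coefficients.
Solving, the leading coefficient vanishes, and T(m) = -3m² - 4m - 9.
Then T(3) = -48.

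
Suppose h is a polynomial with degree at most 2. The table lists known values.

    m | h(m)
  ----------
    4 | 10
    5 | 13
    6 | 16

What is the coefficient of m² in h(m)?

0

Write h(m) = am² + bm + c; the 3 given values yield a linear system in the 3 coefficients.
Solving, the leading coefficient vanishes, and h(m) = 3m - 2.
The coefficient of m² is 0.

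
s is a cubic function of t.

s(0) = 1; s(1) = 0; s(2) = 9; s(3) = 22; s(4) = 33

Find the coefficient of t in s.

-8

Write s(t) = at³ + bt² + ct + d; the 5 given values yield a linear system in the 4 coefficients.
Solving, s(t) = -t³ + 8t² - 8t + 1.
The coefficient of t is -8.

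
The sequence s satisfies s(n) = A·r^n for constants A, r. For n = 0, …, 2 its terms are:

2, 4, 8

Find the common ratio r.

Consecutive ratio: 4/2 = 2, and 8/4 = 2, so r = 2.
Then A·2^0 = 2 gives A = 2, and s(n) = 2·2^n.

2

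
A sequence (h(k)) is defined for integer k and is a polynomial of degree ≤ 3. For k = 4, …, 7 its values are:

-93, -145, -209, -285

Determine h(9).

Write h(k) = ak³ + bk² + ck + d; the 4 given values yield a linear system in the 4 coefficients.
Solving, the leading coefficient vanishes, and h(k) = -6k² + 2k - 5.
Then h(9) = -473.

-473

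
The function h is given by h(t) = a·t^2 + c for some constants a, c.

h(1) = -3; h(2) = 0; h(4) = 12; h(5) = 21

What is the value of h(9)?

From h(1) = -3 and h(2) = 0: 1a + c = -3 and 4a + c = 0.
Subtracting: 3a = 3, so a = 1; then c = -3 − 1·1 = -4.
So h(t) = 1t² − 4, and h(9) = 77.

77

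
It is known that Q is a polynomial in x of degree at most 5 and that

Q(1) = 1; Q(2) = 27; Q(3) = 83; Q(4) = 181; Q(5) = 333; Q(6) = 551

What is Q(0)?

First differences: 26, 56, 98, 152, 218. Second differences: 30, 42, 54, 66. Third differences: 12, 12, 12.
Level-3 differences are constant, so Q has degree 3.
Fitting a degree-3 polynomial gives Q(x) = 2x³ + 3x² + 3x - 7.
Then Q(0) = -7.

-7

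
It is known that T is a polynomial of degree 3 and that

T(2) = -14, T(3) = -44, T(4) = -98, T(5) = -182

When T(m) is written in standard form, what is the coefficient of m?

Write T(m) = am³ + bm² + cm + d; the 4 given values yield a linear system in the 4 coefficients.
Solving, T(m) = -m³ - 3m² + 4m - 2.
The coefficient of m is 4.

4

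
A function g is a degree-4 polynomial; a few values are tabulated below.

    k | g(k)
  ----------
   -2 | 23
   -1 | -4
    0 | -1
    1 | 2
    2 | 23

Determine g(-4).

Write g(k) = ak^4 + bk³ + ck² + dk + e; the 5 given values yield a linear system in the 5 coefficients.
Solving, g(k) = 2k^4 - k³ - 2k² + 4k - 1.
Then g(-4) = 527.

527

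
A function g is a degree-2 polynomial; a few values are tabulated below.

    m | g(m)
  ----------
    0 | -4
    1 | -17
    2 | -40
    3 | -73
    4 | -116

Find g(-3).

-25

First differences: -13, -23, -33, -43. Second differences: -10, -10, -10.
Level-2 differences are constant, so g has degree 2.
Fitting a degree-2 polynomial gives g(m) = -5m² - 8m - 4.
Then g(-3) = -25.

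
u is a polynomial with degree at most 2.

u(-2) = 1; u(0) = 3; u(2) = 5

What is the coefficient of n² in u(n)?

0

Write u(n) = an² + bn + c; the 3 given values yield a linear system in the 3 coefficients.
Solving, the leading coefficient vanishes, and u(n) = n + 3.
The coefficient of n² is 0.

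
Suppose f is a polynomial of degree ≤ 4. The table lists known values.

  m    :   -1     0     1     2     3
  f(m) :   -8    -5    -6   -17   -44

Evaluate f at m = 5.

-170

First differences: 3, -1, -11, -27. Second differences: -4, -10, -16. Third differences: -6, -6.
Level-3 differences are constant, so f has degree 3.
Fitting a degree-3 polynomial gives f(m) = -m³ - 2m² + 2m - 5.
Then f(5) = -170.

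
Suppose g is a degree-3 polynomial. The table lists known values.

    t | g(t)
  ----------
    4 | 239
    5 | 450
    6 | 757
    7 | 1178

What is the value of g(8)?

Write g(t) = at³ + bt² + ct + d; the 4 given values yield a linear system in the 4 coefficients.
Solving, g(t) = 3t³ + 3t² + t - 5.
Then g(8) = 1731.

1731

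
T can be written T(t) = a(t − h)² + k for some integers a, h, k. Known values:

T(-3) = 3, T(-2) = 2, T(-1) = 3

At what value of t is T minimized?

-2

First differences -1, 1; second difference 2 = 2a, so a = 1.
Expanding, the t-coefficient is −2ah = -2h; matching it to the data gives h = -2, and then k = 2.
So T(t) = 1(t + 2)² + 2.
Hence h = -2.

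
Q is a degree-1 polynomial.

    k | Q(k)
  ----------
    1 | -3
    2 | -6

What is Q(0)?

0

Write Q(k) = ak + b; the 2 given values yield a linear system in the 2 coefficients.
Solving, Q(k) = -3k.
Then Q(0) = 0.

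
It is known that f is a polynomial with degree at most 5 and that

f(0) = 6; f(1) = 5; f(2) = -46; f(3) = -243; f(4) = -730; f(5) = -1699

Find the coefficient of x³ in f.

First differences: -1, -51, -197, -487, -969. Second differences: -50, -146, -290, -482. Third differences: -96, -144, -192. Fourth differences: -48, -48.
Level-4 differences are constant, so f has degree 4.
Fitting a degree-4 polynomial gives f(x) = -2x^4 - 4x³ + x² + 4x + 6.
The coefficient of x³ is -4.

-4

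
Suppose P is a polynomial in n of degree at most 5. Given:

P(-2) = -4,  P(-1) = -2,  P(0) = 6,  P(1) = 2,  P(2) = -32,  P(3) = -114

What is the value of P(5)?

Write P(n) = an^5 + bn^4 + cn³ + dn² + en + p; the 6 given values yield a linear system in the 6 coefficients.
Solving, the top 2 coefficients vanish, and P(n) = -3n³ - 6n² + 5n + 6.
Then P(5) = -494.

-494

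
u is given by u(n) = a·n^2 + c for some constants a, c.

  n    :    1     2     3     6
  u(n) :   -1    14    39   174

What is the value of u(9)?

399

From u(1) = -1 and u(2) = 14: 1a + c = -1 and 4a + c = 14.
Subtracting: 3a = 15, so a = 5; then c = -1 − 5·1 = -6.
So u(n) = 5n² − 6, and u(9) = 399.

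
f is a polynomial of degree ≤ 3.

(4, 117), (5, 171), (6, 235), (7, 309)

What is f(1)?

15

First differences: 54, 64, 74. Second differences: 10, 10.
Level-2 differences are constant, so f has degree 2.
Fitting a degree-2 polynomial gives f(m) = 5m² + 9m + 1.
Then f(1) = 15.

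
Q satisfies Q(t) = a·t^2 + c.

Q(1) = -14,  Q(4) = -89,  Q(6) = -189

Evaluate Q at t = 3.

-54

From Q(1) = -14 and Q(4) = -89: 1a + c = -14 and 16a + c = -89.
Subtracting: 15a = -75, so a = -5; then c = -14 − (-5)·1 = -9.
So Q(t) = -5t² − 9, and Q(3) = -54.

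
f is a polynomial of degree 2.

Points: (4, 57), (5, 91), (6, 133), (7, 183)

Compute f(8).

241

First differences: 34, 42, 50. Second differences: 8, 8.
Level-2 differences are constant, so f has degree 2.
Fitting a degree-2 polynomial gives f(n) = 4n² - 2n + 1.
Then f(8) = 241.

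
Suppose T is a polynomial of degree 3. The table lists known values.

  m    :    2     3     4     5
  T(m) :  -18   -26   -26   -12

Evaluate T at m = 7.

Write T(m) = am³ + bm² + cm + d; the 4 given values yield a linear system in the 4 coefficients.
Solving, T(m) = m³ - 5m² - 2m - 2.
Then T(7) = 82.

82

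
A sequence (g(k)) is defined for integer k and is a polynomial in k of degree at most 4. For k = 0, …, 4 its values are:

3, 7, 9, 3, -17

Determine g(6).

-123

Write g(k) = ak^4 + bk³ + ck² + dk + e; the 5 given values yield a linear system in the 5 coefficients.
Solving, the leading coefficient vanishes, and g(k) = -k³ + 2k² + 3k + 3.
Then g(6) = -123.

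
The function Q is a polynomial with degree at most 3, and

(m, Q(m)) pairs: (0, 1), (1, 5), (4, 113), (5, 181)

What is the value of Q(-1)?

13

Write Q(m) = am³ + bm² + cm + d; the 4 given values yield a linear system in the 4 coefficients.
Solving, the leading coefficient vanishes, and Q(m) = 8m² - 4m + 1.
Then Q(-1) = 13.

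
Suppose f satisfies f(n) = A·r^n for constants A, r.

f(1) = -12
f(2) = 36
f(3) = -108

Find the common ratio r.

Consecutive ratio: 36/(-12) = -3, and -108/36 = -3, so r = -3.
Then A·(-3)^1 = -12 gives A = 4, and f(n) = 4·(-3)^n.

-3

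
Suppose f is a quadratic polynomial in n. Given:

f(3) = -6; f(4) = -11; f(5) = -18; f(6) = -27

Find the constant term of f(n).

Write f(n) = an² + bn + c; the 4 given values yield a linear system in the 3 coefficients.
Solving, f(n) = -n² + 2n - 3.
The constant term is f(0) = -3.

-3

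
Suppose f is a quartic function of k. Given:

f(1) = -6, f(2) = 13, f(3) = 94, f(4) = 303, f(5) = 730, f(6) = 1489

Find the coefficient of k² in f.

0

First differences: 19, 81, 209, 427, 759. Second differences: 62, 128, 218, 332. Third differences: 66, 90, 114. Fourth differences: 24, 24.
Level-4 differences are constant, so f has degree 4.
Fitting a degree-4 polynomial gives f(k) = k^4 + k³ - 3k - 5.
The coefficient of k² is 0.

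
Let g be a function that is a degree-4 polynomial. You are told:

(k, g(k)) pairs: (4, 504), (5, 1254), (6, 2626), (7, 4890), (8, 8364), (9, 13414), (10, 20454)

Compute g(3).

First differences: 750, 1372, 2264, 3474, 5050, 7040. Second differences: 622, 892, 1210, 1576, 1990. Third differences: 270, 318, 366, 414. Fourth differences: 48, 48, 48.
Level-4 differences are constant, so g has degree 4.
Fitting a degree-4 polynomial gives g(k) = 2k^4 + k³ - 6k² + 5k + 4.
Then g(3) = 154.

154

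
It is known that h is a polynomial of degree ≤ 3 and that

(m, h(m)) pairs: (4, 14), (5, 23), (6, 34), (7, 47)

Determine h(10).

Write h(m) = am³ + bm² + cm + d; the 4 given values yield a linear system in the 4 coefficients.
Solving, the leading coefficient vanishes, and h(m) = m² - 2.
Then h(10) = 98.

98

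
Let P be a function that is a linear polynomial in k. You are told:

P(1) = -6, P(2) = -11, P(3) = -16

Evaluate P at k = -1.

First differences: -5, -5.
Level-1 differences are constant, so P has degree 1.
Fitting a degree-1 polynomial gives P(k) = -5k - 1.
Then P(-1) = 4.

4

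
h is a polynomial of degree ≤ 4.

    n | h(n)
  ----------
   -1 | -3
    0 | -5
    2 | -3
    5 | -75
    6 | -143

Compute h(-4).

87

Write h(n) = an^4 + bn³ + cn² + dn + e; the 5 given values yield a linear system in the 5 coefficients.
Solving, the leading coefficient vanishes, and h(n) = -n³ + 2n² + n - 5.
Then h(-4) = 87.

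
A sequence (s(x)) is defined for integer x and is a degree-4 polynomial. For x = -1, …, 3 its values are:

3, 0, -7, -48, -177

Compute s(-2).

8

Write s(x) = ax^4 + bx³ + cx² + dx + e; the 5 given values yield a linear system in the 5 coefficients.
Solving, s(x) = -x^4 - 3x³ - x² - 2x.
Then s(-2) = 8.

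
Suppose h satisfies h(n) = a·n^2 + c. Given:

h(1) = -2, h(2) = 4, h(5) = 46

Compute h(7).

94

From h(1) = -2 and h(2) = 4: 1a + c = -2 and 4a + c = 4.
Subtracting: 3a = 6, so a = 2; then c = -2 − 2·1 = -4.
So h(n) = 2n² − 4, and h(7) = 94.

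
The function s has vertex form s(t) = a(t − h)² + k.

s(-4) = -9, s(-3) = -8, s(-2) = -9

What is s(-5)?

First differences 1, -1; second difference -2 = 2a, so a = -1.
Expanding, the t-coefficient is −2ah = 2h; matching it to the data gives h = -3, and then k = -8.
So s(t) = -1(t + 3)² − 8.
s(-5) = -1·(-2)² − 8 = -12.

-12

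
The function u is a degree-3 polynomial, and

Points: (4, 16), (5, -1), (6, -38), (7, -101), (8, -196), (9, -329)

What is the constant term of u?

4

First differences: -17, -37, -63, -95, -133. Second differences: -20, -26, -32, -38. Third differences: -6, -6, -6.
Level-3 differences are constant, so u has degree 3.
Fitting a degree-3 polynomial gives u(x) = -x³ + 5x² - x + 4.
The constant term is u(0) = 4.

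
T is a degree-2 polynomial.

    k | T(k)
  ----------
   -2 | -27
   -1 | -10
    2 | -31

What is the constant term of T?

-5

Write T(k) = ak² + bk + c; the 3 given values yield a linear system in the 3 coefficients.
Solving, T(k) = -6k² - k - 5.
The constant term is T(0) = -5.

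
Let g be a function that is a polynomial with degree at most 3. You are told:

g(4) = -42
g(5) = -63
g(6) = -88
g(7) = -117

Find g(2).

First differences: -21, -25, -29. Second differences: -4, -4.
Level-2 differences are constant, so g has degree 2.
Fitting a degree-2 polynomial gives g(n) = -2n² - 3n + 2.
Then g(2) = -12.

-12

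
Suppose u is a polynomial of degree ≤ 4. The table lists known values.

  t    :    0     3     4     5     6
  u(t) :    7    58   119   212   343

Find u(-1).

14

Write u(t) = at^4 + bt³ + ct² + dt + e; the 5 given values yield a linear system in the 5 coefficients.
Solving, the leading coefficient vanishes, and u(t) = t³ + 4t² - 4t + 7.
Then u(-1) = 14.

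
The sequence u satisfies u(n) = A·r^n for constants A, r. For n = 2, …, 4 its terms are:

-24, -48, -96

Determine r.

Consecutive ratio: -48/(-24) = 2, and -96/(-48) = 2, so r = 2.
Then A·2^2 = -24 gives A = -6, and u(n) = -6·2^n.

2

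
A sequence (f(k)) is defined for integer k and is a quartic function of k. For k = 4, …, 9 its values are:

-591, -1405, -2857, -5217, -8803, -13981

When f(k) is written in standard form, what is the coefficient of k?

First differences: -814, -1452, -2360, -3586, -5178. Second differences: -638, -908, -1226, -1592. Third differences: -270, -318, -366. Fourth differences: -48, -48.
Level-4 differences are constant, so f has degree 4.
Fitting a degree-4 polynomial gives f(k) = -2k^4 - k³ - 2k² + 3k + 5.
The coefficient of k is 3.

3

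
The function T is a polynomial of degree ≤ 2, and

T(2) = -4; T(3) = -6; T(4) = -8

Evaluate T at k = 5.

Write T(k) = ak² + bk + c; the 3 given values yield a linear system in the 3 coefficients.
Solving, the leading coefficient vanishes, and T(k) = -2k.
Then T(5) = -10.

-10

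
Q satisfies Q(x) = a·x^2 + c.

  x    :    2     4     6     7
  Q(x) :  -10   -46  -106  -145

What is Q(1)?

From Q(2) = -10 and Q(4) = -46: 4a + c = -10 and 16a + c = -46.
Subtracting: 12a = -36, so a = -3; then c = -10 − (-3)·4 = 2.
So Q(x) = -3x² + 2, and Q(1) = -1.

-1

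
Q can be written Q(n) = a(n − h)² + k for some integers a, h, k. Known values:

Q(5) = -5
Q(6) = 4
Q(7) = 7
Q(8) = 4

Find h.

First differences 9, 3, -3; second difference -6 = 2a, so a = -3.
Expanding, the n-coefficient is −2ah = 6h; matching it to the data gives h = 7, and then k = 7.
So Q(n) = -3(n − 7)² + 7.
Hence h = 7.

7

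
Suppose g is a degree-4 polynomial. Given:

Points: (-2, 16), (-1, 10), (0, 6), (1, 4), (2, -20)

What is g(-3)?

0

Write g(k) = ak^4 + bk³ + ck² + dk + e; the 5 given values yield a linear system in the 5 coefficients.
Solving, g(k) = -k^4 - 2k³ + 2k² - k + 6.
Then g(-3) = 0.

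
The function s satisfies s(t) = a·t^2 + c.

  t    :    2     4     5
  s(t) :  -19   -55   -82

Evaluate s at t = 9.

-250

From s(2) = -19 and s(4) = -55: 4a + c = -19 and 16a + c = -55.
Subtracting: 12a = -36, so a = -3; then c = -19 − (-3)·4 = -7.
So s(t) = -3t² − 7, and s(9) = -250.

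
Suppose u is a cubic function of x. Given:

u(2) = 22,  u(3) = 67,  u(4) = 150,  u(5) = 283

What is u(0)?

-2

Write u(x) = ax³ + bx² + cx + d; the 4 given values yield a linear system in the 4 coefficients.
Solving, u(x) = 2x³ + x² + 2x - 2.
The constant term is u(0) = -2.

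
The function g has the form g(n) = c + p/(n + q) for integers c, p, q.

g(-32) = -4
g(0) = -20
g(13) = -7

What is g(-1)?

-35

(g(n) − c)(n + q) = p for each data point; the three points give a linear system in c and q, then p follows.
Solving: c = -5, q = 2, p = -30, so g(n) = -5 − 30/(n + 2).
Then g(-1) = -5 − 30/1 = -35.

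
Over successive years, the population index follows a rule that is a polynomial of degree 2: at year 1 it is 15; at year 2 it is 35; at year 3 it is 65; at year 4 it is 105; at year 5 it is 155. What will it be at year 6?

215

Write the value at m as g(m).
First differences: 20, 30, 40, 50. Second differences: 10, 10, 10.
Level-2 differences are constant, so g has degree 2.
Extending the table by one column gives the next first difference 60, so g(6) = 155 + 60 = 215.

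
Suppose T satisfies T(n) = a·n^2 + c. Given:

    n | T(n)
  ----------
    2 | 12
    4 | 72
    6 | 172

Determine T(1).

-3

From T(2) = 12 and T(4) = 72: 4a + c = 12 and 16a + c = 72.
Subtracting: 12a = 60, so a = 5; then c = 12 − 5·4 = -8.
So T(n) = 5n² − 8, and T(1) = -3.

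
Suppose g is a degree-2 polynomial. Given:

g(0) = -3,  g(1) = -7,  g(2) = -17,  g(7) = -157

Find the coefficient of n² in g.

Write g(n) = an² + bn + c; the 4 given values yield a linear system in the 3 coefficients.
Solving, g(n) = -3n² - n - 3.
The coefficient of n² is -3.

-3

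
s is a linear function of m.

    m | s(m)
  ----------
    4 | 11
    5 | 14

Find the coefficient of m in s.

Write s(m) = am + b; the 2 given values yield a linear system in the 2 coefficients.
Solving, s(m) = 3m - 1.
The coefficient of m is 3.

3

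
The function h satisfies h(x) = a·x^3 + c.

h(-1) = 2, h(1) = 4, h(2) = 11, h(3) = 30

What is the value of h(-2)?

-5

From h(-1) = 2 and h(1) = 4: -1a + c = 2 and 1a + c = 4.
Subtracting: 2a = 2, so a = 1; then c = 2 − 1·(-1) = 3.
So h(x) = 1x³ + 3, and h(-2) = -5.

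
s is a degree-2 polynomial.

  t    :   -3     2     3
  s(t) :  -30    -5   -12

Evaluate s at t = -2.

Write s(t) = at² + bt + c; the 3 given values yield a linear system in the 3 coefficients.
Solving, s(t) = -2t² + 3t - 3.
Then s(-2) = -17.

-17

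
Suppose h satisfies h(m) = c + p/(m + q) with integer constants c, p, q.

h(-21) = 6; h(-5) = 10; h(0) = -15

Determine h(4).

(h(m) − c)(m + q) = p for each data point; the three points give a linear system in c and q, then p follows.
Solving: c = 5, q = 1, p = -20, so h(m) = 5 − 20/(m + 1).
Then h(4) = 5 − 20/5 = 1.

1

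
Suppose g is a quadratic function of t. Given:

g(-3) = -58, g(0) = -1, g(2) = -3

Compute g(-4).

Write g(t) = at² + bt + c; the 3 given values yield a linear system in the 3 coefficients.
Solving, g(t) = -4t² + 7t - 1.
Then g(-4) = -93.

-93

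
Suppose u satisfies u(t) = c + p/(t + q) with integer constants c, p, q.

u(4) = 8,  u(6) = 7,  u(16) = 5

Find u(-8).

(u(t) − c)(t + q) = p for each data point; the three points give a linear system in c and q, then p follows.
Solving: c = 3, q = 4, p = 40, so u(t) = 3 + 40/(t + 4).
Then u(-8) = 3 + 40/(-4) = -7.

-7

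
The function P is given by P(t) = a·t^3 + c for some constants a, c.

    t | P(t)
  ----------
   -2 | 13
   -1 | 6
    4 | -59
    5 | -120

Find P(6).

From P(-2) = 13 and P(-1) = 6: -8a + c = 13 and -1a + c = 6.
Subtracting: 7a = -7, so a = -1; then c = 13 − (-1)·(-8) = 5.
So P(t) = -1t³ + 5, and P(6) = -211.

-211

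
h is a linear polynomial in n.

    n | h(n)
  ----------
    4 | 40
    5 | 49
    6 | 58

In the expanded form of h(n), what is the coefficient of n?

Write h(n) = an + b; the 3 given values yield a linear system in the 2 coefficients.
Solving, h(n) = 9n + 4.
The coefficient of n is 9.

9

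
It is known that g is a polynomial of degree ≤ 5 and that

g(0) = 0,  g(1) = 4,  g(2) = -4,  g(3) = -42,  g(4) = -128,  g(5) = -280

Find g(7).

-854

First differences: 4, -8, -38, -86, -152. Second differences: -12, -30, -48, -66. Third differences: -18, -18, -18.
Level-3 differences are constant, so g has degree 3.
Fitting a degree-3 polynomial gives g(x) = -3x³ + 3x² + 4x.
Then g(7) = -854.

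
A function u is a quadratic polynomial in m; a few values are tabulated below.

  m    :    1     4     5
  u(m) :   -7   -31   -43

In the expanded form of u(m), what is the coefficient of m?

-3

Write u(m) = am² + bm + c; the 3 given values yield a linear system in the 3 coefficients.
Solving, u(m) = -m² - 3m - 3.
The coefficient of m is -3.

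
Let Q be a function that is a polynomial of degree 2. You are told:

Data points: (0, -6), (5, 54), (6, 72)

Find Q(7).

92

Write Q(x) = ax² + bx + c; the 3 given values yield a linear system in the 3 coefficients.
Solving, Q(x) = x² + 7x - 6.
Then Q(7) = 92.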